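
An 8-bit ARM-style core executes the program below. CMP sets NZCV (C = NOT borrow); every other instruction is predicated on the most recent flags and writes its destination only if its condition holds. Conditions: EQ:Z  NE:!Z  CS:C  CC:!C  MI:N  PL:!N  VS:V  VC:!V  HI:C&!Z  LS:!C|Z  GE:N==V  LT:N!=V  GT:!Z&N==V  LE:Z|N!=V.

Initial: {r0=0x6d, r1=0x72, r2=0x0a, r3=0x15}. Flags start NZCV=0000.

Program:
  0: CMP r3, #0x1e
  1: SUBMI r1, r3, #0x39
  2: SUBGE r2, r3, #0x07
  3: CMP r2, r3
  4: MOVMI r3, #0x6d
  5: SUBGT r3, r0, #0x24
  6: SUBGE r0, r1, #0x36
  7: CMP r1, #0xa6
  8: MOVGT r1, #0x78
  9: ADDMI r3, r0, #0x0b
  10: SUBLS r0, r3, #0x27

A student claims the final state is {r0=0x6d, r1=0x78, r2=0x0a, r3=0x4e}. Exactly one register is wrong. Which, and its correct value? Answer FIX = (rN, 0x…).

[0] flags=1000 → (cmp)
[1] flags=1000 MI?T → r1=0xdc
[2] flags=1000 GE?F → skip
[3] flags=1000 → (cmp)
[4] flags=1000 MI?T → r3=0x6d
[5] flags=1000 GT?F → skip
[6] flags=1000 GE?F → skip
[7] flags=0010 → (cmp)
[8] flags=0010 GT?T → r1=0x78
[9] flags=0010 MI?F → skip
[10] flags=0010 LS?F → skip

FIX = (r3, 0x6d)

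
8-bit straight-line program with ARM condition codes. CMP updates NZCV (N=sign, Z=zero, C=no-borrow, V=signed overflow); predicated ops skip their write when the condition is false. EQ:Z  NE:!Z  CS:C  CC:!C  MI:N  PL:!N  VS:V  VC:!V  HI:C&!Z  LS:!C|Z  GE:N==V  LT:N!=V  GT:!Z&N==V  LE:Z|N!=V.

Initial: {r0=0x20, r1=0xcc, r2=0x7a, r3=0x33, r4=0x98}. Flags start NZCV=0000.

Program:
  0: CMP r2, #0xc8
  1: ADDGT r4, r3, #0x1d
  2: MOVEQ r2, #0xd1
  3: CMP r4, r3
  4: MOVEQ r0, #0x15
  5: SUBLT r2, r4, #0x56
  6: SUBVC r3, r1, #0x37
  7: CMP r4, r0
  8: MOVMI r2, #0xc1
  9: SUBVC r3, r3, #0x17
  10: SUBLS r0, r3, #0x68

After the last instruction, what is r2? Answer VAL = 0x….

0: ✓ CMP  NZCV=1001
1: ✓ ADDGT  r4←0x50
2: · MOVEQ
3: ✓ CMP  NZCV=0010
4: · MOVEQ
5: · SUBLT
6: ✓ SUBVC  r3←0x95
7: ✓ CMP  NZCV=0010
8: · MOVMI
9: ✓ SUBVC  r3←0x7e
10: · SUBLS

VAL = 0x7a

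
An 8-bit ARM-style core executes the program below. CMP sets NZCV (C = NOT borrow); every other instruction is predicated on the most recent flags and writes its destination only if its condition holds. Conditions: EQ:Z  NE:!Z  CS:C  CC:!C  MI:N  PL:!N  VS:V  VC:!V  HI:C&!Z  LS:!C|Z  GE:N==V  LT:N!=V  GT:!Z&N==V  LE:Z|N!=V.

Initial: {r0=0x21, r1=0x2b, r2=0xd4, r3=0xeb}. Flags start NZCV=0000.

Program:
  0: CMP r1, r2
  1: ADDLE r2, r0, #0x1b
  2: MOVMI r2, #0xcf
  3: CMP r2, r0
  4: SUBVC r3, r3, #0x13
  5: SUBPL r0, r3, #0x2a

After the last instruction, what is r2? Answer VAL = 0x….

[0] flags=0000 → (cmp)
[1] flags=0000 LE?F → skip
[2] flags=0000 MI?F → skip
[3] flags=1010 → (cmp)
[4] flags=1010 VC?T → r3=0xd8
[5] flags=1010 PL?F → skip

VAL = 0xd4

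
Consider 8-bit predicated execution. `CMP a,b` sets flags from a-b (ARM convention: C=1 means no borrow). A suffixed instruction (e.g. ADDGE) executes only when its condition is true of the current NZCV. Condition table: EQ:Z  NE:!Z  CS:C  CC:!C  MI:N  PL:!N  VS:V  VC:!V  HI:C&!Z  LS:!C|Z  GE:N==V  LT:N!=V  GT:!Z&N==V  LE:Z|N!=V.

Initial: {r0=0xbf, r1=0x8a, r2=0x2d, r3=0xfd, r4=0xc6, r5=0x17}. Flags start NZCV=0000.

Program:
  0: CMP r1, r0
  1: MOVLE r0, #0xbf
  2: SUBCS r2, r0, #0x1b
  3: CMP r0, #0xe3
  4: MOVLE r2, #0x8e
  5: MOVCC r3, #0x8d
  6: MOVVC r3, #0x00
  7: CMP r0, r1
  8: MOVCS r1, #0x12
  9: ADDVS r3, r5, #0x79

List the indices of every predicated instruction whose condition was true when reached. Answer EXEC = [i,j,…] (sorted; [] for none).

0: ✓ CMP  NZCV=1000
1: ✓ MOVLE  r0←0xbf
2: · SUBCS
3: ✓ CMP  NZCV=1000
4: ✓ MOVLE  r2←0x8e
5: ✓ MOVCC  r3←0x8d
6: ✓ MOVVC  r3←0x00
7: ✓ CMP  NZCV=0010
8: ✓ MOVCS  r1←0x12
9: · ADDVS

EXEC = [1,4,5,6,8]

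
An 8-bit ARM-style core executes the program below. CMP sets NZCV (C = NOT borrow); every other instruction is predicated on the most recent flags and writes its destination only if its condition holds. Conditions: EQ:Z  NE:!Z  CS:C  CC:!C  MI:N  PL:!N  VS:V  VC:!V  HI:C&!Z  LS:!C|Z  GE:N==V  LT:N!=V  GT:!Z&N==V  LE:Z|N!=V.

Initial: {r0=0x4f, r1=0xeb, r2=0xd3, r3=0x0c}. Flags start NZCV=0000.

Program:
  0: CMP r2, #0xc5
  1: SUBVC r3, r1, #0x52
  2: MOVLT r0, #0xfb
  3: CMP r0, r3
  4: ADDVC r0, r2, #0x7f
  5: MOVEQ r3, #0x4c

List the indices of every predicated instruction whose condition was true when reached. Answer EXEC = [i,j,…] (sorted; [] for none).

[0] flags=0010 → (cmp)
[1] flags=0010 VC?T → r3=0x99
[2] flags=0010 LT?F → skip
[3] flags=1001 → (cmp)
[4] flags=1001 VC?F → skip
[5] flags=1001 EQ?F → skip

EXEC = [1]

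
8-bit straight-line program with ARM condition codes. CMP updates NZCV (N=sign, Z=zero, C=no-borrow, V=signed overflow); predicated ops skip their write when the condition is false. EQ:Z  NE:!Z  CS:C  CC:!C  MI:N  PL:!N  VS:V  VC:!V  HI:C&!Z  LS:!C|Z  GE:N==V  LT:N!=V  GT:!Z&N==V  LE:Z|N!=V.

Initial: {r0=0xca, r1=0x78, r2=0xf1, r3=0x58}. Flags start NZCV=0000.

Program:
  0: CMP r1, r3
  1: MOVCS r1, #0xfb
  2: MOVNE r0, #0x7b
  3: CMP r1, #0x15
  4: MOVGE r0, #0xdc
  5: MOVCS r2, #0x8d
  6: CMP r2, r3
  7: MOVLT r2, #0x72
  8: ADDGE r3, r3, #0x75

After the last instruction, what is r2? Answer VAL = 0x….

VAL = 0x72

0: ✓ CMP  NZCV=0010
1: ✓ MOVCS  r1←0xfb
2: ✓ MOVNE  r0←0x7b
3: ✓ CMP  NZCV=1010
4: · MOVGE
5: ✓ MOVCS  r2←0x8d
6: ✓ CMP  NZCV=0011
7: ✓ MOVLT  r2←0x72
8: · ADDGE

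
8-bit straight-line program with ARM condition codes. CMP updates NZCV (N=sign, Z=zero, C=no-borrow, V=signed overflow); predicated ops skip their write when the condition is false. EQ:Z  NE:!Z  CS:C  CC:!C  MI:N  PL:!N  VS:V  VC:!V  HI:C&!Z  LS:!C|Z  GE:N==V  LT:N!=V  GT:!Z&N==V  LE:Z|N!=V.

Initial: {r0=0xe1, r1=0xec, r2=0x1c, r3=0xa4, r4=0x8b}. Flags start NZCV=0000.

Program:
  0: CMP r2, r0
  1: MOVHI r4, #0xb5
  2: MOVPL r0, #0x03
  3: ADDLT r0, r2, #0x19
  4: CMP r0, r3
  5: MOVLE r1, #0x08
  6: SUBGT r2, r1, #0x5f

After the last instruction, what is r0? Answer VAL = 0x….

VAL = 0x03

[0] flags=0000 → (cmp)
[1] flags=0000 HI?F → skip
[2] flags=0000 PL?T → r0=0x03
[3] flags=0000 LT?F → skip
[4] flags=0000 → (cmp)
[5] flags=0000 LE?F → skip
[6] flags=0000 GT?T → r2=0x8d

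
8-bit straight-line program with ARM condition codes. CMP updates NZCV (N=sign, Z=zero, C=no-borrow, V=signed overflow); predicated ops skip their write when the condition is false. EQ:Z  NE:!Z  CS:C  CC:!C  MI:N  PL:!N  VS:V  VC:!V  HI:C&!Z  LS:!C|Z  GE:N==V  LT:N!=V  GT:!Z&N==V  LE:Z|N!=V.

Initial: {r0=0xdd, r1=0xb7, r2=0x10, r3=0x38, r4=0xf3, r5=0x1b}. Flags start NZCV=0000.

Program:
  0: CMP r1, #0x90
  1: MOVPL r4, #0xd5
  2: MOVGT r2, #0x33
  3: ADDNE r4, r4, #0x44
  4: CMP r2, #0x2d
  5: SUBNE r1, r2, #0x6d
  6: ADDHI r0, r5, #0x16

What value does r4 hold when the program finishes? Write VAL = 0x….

[0] flags=0010 → (cmp)
[1] flags=0010 PL?T → r4=0xd5
[2] flags=0010 GT?T → r2=0x33
[3] flags=0010 NE?T → r4=0x19
[4] flags=0010 → (cmp)
[5] flags=0010 NE?T → r1=0xc6
[6] flags=0010 HI?T → r0=0x31

VAL = 0x19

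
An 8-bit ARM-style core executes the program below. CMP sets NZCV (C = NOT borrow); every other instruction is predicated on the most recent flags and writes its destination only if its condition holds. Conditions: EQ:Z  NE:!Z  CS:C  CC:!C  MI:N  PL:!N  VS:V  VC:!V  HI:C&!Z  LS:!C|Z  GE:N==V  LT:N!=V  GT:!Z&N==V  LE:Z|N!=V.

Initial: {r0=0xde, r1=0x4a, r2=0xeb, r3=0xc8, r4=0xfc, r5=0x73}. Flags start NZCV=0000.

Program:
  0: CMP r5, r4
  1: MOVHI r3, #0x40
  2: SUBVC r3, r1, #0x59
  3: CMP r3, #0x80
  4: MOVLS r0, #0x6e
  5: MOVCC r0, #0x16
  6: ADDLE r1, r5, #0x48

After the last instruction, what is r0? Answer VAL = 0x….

VAL = 0xde

[0] flags=0000 → (cmp)
[1] flags=0000 HI?F → skip
[2] flags=0000 VC?T → r3=0xf1
[3] flags=0010 → (cmp)
[4] flags=0010 LS?F → skip
[5] flags=0010 CC?F → skip
[6] flags=0010 LE?F → skip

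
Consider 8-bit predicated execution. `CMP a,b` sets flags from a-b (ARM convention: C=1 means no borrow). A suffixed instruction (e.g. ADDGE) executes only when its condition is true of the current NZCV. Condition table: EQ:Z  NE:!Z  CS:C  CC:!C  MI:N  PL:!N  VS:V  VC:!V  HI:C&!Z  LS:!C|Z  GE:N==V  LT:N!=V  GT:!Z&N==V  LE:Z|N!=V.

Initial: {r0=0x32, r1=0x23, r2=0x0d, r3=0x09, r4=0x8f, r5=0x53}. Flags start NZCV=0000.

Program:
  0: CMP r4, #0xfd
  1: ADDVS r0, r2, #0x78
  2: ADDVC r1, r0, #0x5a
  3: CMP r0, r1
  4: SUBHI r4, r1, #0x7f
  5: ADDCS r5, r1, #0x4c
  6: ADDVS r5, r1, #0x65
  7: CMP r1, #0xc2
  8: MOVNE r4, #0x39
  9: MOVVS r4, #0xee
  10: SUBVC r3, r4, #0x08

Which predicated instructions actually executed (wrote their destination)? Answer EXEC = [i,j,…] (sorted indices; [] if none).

[0] flags=1000 → (cmp)
[1] flags=1000 VS?F → skip
[2] flags=1000 VC?T → r1=0x8c
[3] flags=1001 → (cmp)
[4] flags=1001 HI?F → skip
[5] flags=1001 CS?F → skip
[6] flags=1001 VS?T → r5=0xf1
[7] flags=1000 → (cmp)
[8] flags=1000 NE?T → r4=0x39
[9] flags=1000 VS?F → skip
[10] flags=1000 VC?T → r3=0x31

EXEC = [2,6,8,10]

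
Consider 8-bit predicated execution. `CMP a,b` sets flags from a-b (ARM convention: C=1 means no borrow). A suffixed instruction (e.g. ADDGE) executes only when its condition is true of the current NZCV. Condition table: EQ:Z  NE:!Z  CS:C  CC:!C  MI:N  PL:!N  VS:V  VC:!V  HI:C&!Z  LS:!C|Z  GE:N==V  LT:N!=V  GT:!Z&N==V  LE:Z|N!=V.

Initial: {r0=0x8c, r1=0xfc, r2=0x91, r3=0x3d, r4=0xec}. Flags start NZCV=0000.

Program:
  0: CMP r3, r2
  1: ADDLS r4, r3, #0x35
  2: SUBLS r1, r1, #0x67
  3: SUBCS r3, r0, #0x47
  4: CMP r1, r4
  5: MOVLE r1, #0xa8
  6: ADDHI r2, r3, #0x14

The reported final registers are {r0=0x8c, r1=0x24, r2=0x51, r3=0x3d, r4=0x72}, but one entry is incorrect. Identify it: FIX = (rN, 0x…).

FIX = (r1, 0xa8)

[0] flags=1001 → (cmp)
[1] flags=1001 LS?T → r4=0x72
[2] flags=1001 LS?T → r1=0x95
[3] flags=1001 CS?F → skip
[4] flags=0011 → (cmp)
[5] flags=0011 LE?T → r1=0xa8
[6] flags=0011 HI?T → r2=0x51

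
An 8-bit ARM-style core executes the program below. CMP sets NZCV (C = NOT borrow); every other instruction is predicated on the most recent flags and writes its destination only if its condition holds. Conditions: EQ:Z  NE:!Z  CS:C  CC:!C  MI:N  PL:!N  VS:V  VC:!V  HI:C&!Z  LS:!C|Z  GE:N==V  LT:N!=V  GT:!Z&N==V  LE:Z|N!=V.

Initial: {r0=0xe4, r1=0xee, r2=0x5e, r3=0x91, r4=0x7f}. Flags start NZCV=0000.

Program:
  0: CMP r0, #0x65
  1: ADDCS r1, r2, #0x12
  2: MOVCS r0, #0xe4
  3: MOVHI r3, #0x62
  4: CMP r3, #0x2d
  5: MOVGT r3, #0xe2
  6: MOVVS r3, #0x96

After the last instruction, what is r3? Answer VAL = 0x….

0: ✓ CMP  NZCV=0011
1: ✓ ADDCS  r1←0x70
2: ✓ MOVCS  r0←0xe4
3: ✓ MOVHI  r3←0x62
4: ✓ CMP  NZCV=0010
5: ✓ MOVGT  r3←0xe2
6: · MOVVS

VAL = 0xe2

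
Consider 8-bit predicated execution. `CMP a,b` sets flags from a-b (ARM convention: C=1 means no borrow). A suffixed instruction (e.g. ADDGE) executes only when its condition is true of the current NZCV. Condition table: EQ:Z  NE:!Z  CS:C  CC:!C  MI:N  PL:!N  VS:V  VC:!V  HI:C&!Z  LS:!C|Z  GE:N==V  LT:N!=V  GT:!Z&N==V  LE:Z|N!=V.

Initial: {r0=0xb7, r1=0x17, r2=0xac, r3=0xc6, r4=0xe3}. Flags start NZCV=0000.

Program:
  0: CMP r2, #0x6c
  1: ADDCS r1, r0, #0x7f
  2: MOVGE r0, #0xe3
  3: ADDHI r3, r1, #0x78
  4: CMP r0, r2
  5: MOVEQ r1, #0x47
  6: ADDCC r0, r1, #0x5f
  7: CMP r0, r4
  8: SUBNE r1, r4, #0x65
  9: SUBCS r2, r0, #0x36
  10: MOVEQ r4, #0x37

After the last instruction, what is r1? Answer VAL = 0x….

VAL = 0x7e

0: ✓ CMP  NZCV=0011
1: ✓ ADDCS  r1←0x36
2: · MOVGE
3: ✓ ADDHI  r3←0xae
4: ✓ CMP  NZCV=0010
5: · MOVEQ
6: · ADDCC
7: ✓ CMP  NZCV=1000
8: ✓ SUBNE  r1←0x7e
9: · SUBCS
10: · MOVEQ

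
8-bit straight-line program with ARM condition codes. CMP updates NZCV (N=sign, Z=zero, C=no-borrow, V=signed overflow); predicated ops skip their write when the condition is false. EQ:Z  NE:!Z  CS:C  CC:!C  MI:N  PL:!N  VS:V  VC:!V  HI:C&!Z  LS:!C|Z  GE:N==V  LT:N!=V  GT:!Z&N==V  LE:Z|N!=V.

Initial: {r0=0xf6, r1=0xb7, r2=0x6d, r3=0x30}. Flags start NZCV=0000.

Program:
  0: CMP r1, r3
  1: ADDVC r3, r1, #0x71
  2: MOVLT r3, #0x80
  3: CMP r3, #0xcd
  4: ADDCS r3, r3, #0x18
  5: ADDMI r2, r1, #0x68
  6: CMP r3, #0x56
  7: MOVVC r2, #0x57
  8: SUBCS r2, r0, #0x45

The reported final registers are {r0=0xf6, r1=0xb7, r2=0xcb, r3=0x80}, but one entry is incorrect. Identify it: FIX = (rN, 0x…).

FIX = (r2, 0xb1)

0: ✓ CMP  NZCV=1010
1: ✓ ADDVC  r3←0x28
2: ✓ MOVLT  r3←0x80
3: ✓ CMP  NZCV=1000
4: · ADDCS
5: ✓ ADDMI  r2←0x1f
6: ✓ CMP  NZCV=0011
7: · MOVVC
8: ✓ SUBCS  r2←0xb1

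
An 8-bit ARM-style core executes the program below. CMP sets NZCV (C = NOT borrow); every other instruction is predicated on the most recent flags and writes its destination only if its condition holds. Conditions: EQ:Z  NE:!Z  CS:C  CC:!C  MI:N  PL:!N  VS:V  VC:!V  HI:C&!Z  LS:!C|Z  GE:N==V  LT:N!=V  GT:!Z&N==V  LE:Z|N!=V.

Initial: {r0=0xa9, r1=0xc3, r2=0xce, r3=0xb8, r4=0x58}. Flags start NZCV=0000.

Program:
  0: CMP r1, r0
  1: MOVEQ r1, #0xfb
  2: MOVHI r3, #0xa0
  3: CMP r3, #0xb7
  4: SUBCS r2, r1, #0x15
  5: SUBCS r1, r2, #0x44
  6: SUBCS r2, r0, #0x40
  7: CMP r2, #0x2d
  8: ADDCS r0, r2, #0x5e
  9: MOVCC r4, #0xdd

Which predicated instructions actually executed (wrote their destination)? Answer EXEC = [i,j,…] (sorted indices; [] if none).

0: ✓ CMP  NZCV=0010
1: · MOVEQ
2: ✓ MOVHI  r3←0xa0
3: ✓ CMP  NZCV=1000
4: · SUBCS
5: · SUBCS
6: · SUBCS
7: ✓ CMP  NZCV=1010
8: ✓ ADDCS  r0←0x2c
9: · MOVCC

EXEC = [2,8]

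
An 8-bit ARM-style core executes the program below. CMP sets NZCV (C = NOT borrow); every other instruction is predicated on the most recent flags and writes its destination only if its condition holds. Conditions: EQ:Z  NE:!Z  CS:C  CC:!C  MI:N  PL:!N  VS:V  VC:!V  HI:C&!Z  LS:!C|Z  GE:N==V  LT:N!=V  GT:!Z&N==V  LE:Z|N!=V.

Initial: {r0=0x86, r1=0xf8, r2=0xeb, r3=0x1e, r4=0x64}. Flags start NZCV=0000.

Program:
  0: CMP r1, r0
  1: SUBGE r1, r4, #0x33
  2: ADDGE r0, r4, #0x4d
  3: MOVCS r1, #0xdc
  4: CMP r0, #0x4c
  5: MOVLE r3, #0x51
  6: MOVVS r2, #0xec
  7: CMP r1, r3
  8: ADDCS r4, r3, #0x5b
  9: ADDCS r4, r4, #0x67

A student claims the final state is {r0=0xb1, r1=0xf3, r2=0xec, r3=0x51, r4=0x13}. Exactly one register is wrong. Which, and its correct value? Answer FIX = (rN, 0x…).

0: ✓ CMP  NZCV=0010
1: ✓ SUBGE  r1←0x31
2: ✓ ADDGE  r0←0xb1
3: ✓ MOVCS  r1←0xdc
4: ✓ CMP  NZCV=0011
5: ✓ MOVLE  r3←0x51
6: ✓ MOVVS  r2←0xec
7: ✓ CMP  NZCV=1010
8: ✓ ADDCS  r4←0xac
9: ✓ ADDCS  r4←0x13

FIX = (r1, 0xdc)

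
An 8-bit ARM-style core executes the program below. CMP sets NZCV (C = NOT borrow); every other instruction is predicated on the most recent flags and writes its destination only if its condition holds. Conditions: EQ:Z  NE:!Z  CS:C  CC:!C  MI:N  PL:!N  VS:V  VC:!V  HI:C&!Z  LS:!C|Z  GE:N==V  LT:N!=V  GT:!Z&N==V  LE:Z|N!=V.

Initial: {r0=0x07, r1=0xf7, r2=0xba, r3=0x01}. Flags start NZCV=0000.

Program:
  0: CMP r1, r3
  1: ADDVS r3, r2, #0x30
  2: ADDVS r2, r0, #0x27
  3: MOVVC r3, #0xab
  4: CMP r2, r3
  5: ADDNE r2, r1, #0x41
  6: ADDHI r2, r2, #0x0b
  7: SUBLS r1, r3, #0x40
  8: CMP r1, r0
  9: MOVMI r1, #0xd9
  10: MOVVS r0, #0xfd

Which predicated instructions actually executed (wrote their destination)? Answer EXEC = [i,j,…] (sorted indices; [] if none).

[0] flags=1010 → (cmp)
[1] flags=1010 VS?F → skip
[2] flags=1010 VS?F → skip
[3] flags=1010 VC?T → r3=0xab
[4] flags=0010 → (cmp)
[5] flags=0010 NE?T → r2=0x38
[6] flags=0010 HI?T → r2=0x43
[7] flags=0010 LS?F → skip
[8] flags=1010 → (cmp)
[9] flags=1010 MI?T → r1=0xd9
[10] flags=1010 VS?F → skip

EXEC = [3,5,6,9]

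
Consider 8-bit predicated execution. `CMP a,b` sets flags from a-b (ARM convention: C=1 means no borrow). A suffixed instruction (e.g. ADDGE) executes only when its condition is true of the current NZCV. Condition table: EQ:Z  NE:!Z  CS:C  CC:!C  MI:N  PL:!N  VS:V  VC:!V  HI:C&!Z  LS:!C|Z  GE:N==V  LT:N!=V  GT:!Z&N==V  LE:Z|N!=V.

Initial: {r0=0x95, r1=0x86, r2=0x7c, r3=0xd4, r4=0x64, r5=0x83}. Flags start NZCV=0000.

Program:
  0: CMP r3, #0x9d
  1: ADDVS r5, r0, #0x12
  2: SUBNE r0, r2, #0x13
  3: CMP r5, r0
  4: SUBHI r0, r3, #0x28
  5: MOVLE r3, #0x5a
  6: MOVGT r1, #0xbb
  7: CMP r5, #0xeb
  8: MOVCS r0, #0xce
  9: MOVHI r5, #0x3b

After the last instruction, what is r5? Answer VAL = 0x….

[0] flags=0010 → (cmp)
[1] flags=0010 VS?F → skip
[2] flags=0010 NE?T → r0=0x69
[3] flags=0011 → (cmp)
[4] flags=0011 HI?T → r0=0xac
[5] flags=0011 LE?T → r3=0x5a
[6] flags=0011 GT?F → skip
[7] flags=1000 → (cmp)
[8] flags=1000 CS?F → skip
[9] flags=1000 HI?F → skip

VAL = 0x83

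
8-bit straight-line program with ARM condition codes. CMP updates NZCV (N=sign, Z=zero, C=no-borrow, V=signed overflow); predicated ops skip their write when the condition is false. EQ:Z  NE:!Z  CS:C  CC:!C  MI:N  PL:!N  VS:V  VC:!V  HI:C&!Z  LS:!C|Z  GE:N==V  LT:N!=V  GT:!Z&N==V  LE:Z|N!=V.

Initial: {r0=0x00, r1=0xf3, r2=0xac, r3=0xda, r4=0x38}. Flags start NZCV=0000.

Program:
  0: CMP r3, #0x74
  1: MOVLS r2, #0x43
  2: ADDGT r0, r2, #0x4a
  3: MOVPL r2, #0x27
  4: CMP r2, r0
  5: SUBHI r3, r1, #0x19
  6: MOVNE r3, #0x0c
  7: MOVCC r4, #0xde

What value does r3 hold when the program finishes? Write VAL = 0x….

0: ✓ CMP  NZCV=0011
1: · MOVLS
2: · ADDGT
3: ✓ MOVPL  r2←0x27
4: ✓ CMP  NZCV=0010
5: ✓ SUBHI  r3←0xda
6: ✓ MOVNE  r3←0x0c
7: · MOVCC

VAL = 0x0c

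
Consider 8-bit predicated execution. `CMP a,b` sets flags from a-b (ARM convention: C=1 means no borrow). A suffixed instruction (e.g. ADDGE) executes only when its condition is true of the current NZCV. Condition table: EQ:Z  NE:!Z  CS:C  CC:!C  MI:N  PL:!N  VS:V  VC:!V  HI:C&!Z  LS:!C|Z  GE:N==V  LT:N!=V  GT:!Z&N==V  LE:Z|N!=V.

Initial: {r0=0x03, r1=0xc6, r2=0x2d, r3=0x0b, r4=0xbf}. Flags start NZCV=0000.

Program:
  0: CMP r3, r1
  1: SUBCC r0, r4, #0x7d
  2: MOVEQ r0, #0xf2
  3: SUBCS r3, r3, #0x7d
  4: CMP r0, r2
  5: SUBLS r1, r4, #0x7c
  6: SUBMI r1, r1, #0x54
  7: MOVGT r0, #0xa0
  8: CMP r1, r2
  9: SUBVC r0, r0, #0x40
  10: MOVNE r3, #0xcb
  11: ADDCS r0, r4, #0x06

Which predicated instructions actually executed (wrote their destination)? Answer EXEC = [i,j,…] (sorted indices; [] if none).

[0] flags=0000 → (cmp)
[1] flags=0000 CC?T → r0=0x42
[2] flags=0000 EQ?F → skip
[3] flags=0000 CS?F → skip
[4] flags=0010 → (cmp)
[5] flags=0010 LS?F → skip
[6] flags=0010 MI?F → skip
[7] flags=0010 GT?T → r0=0xa0
[8] flags=1010 → (cmp)
[9] flags=1010 VC?T → r0=0x60
[10] flags=1010 NE?T → r3=0xcb
[11] flags=1010 CS?T → r0=0xc5

EXEC = [1,7,9,10,11]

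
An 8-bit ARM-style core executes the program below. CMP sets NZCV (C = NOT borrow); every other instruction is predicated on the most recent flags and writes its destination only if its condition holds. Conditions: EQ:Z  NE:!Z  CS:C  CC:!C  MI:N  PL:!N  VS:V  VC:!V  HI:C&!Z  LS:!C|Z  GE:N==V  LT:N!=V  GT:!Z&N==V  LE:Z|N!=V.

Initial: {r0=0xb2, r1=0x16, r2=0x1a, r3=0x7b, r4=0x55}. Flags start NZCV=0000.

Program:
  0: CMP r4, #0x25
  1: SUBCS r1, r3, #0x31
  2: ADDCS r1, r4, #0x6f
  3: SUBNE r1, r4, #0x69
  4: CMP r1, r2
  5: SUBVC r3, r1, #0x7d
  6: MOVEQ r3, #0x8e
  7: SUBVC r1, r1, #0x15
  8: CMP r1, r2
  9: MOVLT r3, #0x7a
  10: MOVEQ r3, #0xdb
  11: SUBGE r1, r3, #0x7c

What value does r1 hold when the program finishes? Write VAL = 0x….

VAL = 0xd7

[0] flags=0010 → (cmp)
[1] flags=0010 CS?T → r1=0x4a
[2] flags=0010 CS?T → r1=0xc4
[3] flags=0010 NE?T → r1=0xec
[4] flags=1010 → (cmp)
[5] flags=1010 VC?T → r3=0x6f
[6] flags=1010 EQ?F → skip
[7] flags=1010 VC?T → r1=0xd7
[8] flags=1010 → (cmp)
[9] flags=1010 LT?T → r3=0x7a
[10] flags=1010 EQ?F → skip
[11] flags=1010 GE?F → skip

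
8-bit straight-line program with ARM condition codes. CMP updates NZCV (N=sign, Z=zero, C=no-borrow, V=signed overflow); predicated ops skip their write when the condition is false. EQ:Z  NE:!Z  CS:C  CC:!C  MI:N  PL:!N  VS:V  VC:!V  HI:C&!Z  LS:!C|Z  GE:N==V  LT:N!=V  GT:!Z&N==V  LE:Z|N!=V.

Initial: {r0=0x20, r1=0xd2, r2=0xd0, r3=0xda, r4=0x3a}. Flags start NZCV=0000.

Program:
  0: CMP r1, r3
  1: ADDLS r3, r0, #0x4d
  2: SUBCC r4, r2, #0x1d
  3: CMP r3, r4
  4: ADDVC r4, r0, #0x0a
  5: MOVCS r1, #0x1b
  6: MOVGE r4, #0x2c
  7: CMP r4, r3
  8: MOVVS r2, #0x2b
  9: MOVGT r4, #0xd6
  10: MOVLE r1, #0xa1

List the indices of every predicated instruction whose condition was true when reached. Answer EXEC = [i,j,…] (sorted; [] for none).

EXEC = [1,2,6,10]

[0] flags=1000 → (cmp)
[1] flags=1000 LS?T → r3=0x6d
[2] flags=1000 CC?T → r4=0xb3
[3] flags=1001 → (cmp)
[4] flags=1001 VC?F → skip
[5] flags=1001 CS?F → skip
[6] flags=1001 GE?T → r4=0x2c
[7] flags=1000 → (cmp)
[8] flags=1000 VS?F → skip
[9] flags=1000 GT?F → skip
[10] flags=1000 LE?T → r1=0xa1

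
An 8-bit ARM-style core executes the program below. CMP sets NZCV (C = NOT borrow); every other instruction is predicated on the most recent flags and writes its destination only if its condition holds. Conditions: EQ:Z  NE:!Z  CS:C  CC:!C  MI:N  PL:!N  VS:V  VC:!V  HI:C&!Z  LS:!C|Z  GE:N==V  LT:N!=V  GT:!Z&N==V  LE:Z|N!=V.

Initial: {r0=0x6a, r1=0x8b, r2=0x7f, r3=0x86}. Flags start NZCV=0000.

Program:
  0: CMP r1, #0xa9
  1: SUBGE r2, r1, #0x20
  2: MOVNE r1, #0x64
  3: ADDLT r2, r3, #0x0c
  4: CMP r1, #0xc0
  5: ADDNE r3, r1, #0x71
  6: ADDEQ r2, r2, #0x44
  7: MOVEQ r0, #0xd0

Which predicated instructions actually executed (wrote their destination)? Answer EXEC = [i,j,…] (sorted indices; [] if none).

0: ✓ CMP  NZCV=1000
1: · SUBGE
2: ✓ MOVNE  r1←0x64
3: ✓ ADDLT  r2←0x92
4: ✓ CMP  NZCV=1001
5: ✓ ADDNE  r3←0xd5
6: · ADDEQ
7: · MOVEQ

EXEC = [2,3,5]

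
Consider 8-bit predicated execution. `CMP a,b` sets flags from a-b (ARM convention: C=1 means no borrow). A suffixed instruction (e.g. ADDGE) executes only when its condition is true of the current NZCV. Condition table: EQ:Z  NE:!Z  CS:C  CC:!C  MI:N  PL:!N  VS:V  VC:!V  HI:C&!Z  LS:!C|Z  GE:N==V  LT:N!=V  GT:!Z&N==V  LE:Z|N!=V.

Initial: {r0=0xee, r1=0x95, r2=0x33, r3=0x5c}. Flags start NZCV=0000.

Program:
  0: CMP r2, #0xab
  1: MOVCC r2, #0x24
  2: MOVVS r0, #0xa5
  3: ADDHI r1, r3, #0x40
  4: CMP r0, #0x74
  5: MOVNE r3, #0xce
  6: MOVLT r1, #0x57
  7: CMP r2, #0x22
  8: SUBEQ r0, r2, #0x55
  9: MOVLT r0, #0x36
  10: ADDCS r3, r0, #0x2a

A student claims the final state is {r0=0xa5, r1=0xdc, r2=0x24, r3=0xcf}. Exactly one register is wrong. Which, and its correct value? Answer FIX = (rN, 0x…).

FIX = (r1, 0x57)

0: ✓ CMP  NZCV=1001
1: ✓ MOVCC  r2←0x24
2: ✓ MOVVS  r0←0xa5
3: · ADDHI
4: ✓ CMP  NZCV=0011
5: ✓ MOVNE  r3←0xce
6: ✓ MOVLT  r1←0x57
7: ✓ CMP  NZCV=0010
8: · SUBEQ
9: · MOVLT
10: ✓ ADDCS  r3←0xcf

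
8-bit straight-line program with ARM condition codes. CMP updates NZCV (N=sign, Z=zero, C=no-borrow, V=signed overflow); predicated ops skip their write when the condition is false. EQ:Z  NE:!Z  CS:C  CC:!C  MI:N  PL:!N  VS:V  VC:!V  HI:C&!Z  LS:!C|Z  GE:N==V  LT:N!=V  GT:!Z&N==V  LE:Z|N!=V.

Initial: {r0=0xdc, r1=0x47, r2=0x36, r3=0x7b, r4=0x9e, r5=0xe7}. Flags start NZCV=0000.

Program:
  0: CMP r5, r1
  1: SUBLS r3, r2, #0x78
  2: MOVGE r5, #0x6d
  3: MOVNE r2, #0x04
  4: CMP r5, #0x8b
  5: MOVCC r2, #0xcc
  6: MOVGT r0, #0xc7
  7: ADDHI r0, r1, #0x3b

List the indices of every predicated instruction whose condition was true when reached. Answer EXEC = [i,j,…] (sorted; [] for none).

0: ✓ CMP  NZCV=1010
1: · SUBLS
2: · MOVGE
3: ✓ MOVNE  r2←0x04
4: ✓ CMP  NZCV=0010
5: · MOVCC
6: ✓ MOVGT  r0←0xc7
7: ✓ ADDHI  r0←0x82

EXEC = [3,6,7]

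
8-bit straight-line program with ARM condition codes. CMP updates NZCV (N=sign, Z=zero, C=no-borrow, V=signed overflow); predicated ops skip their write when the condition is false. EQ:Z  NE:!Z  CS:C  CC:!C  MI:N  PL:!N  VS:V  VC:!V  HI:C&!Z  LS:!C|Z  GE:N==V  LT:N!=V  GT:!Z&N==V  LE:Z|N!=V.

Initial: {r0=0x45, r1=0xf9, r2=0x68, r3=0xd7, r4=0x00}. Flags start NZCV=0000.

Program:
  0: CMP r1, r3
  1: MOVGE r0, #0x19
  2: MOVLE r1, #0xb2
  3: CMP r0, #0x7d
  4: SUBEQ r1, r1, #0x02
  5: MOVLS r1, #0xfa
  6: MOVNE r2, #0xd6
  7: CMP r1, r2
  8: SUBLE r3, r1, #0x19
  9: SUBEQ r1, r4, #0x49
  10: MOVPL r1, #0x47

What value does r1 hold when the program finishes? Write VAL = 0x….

VAL = 0x47

0: ✓ CMP  NZCV=0010
1: ✓ MOVGE  r0←0x19
2: · MOVLE
3: ✓ CMP  NZCV=1000
4: · SUBEQ
5: ✓ MOVLS  r1←0xfa
6: ✓ MOVNE  r2←0xd6
7: ✓ CMP  NZCV=0010
8: · SUBLE
9: · SUBEQ
10: ✓ MOVPL  r1←0x47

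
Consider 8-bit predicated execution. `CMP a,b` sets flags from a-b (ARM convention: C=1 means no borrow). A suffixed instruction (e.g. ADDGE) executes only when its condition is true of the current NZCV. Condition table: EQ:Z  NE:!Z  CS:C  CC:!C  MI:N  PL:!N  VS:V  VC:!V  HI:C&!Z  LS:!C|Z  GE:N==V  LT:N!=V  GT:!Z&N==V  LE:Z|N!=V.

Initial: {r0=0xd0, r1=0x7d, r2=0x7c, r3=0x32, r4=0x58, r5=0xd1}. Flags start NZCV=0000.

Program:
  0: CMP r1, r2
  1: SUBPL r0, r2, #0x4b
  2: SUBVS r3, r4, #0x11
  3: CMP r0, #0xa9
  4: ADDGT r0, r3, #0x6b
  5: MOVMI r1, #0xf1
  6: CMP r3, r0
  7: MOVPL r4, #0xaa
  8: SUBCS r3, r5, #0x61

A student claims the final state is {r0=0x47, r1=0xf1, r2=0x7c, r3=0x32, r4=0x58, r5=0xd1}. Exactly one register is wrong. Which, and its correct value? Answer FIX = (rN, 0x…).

[0] flags=0010 → (cmp)
[1] flags=0010 PL?T → r0=0x31
[2] flags=0010 VS?F → skip
[3] flags=1001 → (cmp)
[4] flags=1001 GT?T → r0=0x9d
[5] flags=1001 MI?T → r1=0xf1
[6] flags=1001 → (cmp)
[7] flags=1001 PL?F → skip
[8] flags=1001 CS?F → skip

FIX = (r0, 0x9d)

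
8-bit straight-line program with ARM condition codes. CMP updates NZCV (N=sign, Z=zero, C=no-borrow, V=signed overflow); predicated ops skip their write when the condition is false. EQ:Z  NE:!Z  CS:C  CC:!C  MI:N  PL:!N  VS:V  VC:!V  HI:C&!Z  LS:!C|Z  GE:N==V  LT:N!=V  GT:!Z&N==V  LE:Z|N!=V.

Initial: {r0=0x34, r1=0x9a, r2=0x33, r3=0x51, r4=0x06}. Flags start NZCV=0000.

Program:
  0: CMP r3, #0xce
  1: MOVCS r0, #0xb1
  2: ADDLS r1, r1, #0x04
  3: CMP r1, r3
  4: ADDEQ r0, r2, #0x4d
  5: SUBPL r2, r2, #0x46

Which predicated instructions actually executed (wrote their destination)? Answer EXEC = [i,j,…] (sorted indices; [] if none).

0: ✓ CMP  NZCV=1001
1: · MOVCS
2: ✓ ADDLS  r1←0x9e
3: ✓ CMP  NZCV=0011
4: · ADDEQ
5: ✓ SUBPL  r2←0xed

EXEC = [2,5]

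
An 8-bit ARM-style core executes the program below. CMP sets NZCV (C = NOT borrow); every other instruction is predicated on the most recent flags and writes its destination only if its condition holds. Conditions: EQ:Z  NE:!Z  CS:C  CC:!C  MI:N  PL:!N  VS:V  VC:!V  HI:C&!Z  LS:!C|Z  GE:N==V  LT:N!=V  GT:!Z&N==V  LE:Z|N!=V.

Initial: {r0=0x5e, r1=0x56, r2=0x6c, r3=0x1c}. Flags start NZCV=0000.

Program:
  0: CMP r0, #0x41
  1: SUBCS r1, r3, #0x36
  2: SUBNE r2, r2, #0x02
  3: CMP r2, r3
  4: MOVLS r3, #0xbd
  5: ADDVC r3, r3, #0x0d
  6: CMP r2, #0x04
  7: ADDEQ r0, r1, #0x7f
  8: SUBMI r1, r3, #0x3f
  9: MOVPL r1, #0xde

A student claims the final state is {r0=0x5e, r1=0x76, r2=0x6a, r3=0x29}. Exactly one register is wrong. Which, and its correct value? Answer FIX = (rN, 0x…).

FIX = (r1, 0xde)

0: ✓ CMP  NZCV=0010
1: ✓ SUBCS  r1←0xe6
2: ✓ SUBNE  r2←0x6a
3: ✓ CMP  NZCV=0010
4: · MOVLS
5: ✓ ADDVC  r3←0x29
6: ✓ CMP  NZCV=0010
7: · ADDEQ
8: · SUBMI
9: ✓ MOVPL  r1←0xde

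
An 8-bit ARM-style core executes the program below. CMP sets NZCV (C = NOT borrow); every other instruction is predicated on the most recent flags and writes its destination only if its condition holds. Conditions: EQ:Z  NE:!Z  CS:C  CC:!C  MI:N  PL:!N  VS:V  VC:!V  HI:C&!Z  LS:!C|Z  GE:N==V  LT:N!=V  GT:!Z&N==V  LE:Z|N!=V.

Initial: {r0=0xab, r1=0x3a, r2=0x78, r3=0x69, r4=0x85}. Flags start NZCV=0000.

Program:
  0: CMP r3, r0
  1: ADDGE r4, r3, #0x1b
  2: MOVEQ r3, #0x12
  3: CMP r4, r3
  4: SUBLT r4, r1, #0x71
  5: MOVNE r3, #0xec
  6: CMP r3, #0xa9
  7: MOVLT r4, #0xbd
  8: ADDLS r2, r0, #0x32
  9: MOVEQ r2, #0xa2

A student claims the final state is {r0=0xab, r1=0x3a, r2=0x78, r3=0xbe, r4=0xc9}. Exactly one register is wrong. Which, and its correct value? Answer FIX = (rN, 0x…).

[0] flags=1001 → (cmp)
[1] flags=1001 GE?T → r4=0x84
[2] flags=1001 EQ?F → skip
[3] flags=0011 → (cmp)
[4] flags=0011 LT?T → r4=0xc9
[5] flags=0011 NE?T → r3=0xec
[6] flags=0010 → (cmp)
[7] flags=0010 LT?F → skip
[8] flags=0010 LS?F → skip
[9] flags=0010 EQ?F → skip

FIX = (r3, 0xec)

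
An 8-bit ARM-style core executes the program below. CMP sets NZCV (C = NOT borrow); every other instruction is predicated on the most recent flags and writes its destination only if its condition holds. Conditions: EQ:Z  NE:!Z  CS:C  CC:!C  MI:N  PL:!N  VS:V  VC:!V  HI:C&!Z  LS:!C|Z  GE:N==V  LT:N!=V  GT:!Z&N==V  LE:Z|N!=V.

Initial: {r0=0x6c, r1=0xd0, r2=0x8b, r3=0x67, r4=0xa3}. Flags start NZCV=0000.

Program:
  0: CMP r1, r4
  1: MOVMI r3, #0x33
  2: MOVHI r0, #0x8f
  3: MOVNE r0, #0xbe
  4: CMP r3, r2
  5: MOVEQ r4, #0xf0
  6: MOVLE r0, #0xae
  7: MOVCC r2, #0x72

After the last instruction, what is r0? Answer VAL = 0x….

VAL = 0xbe

0: ✓ CMP  NZCV=0010
1: · MOVMI
2: ✓ MOVHI  r0←0x8f
3: ✓ MOVNE  r0←0xbe
4: ✓ CMP  NZCV=1001
5: · MOVEQ
6: · MOVLE
7: ✓ MOVCC  r2←0x72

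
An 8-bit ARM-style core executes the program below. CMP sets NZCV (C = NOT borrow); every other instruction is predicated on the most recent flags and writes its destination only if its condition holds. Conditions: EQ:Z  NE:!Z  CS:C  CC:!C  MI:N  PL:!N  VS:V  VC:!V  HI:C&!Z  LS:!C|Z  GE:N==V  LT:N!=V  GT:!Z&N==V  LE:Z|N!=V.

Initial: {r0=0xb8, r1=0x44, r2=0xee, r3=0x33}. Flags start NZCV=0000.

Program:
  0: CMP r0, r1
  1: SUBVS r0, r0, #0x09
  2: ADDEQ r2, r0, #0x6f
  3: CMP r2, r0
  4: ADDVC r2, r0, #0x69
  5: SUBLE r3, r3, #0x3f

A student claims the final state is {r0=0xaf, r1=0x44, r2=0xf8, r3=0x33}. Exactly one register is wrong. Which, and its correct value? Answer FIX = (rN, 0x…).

FIX = (r2, 0x18)

[0] flags=0011 → (cmp)
[1] flags=0011 VS?T → r0=0xaf
[2] flags=0011 EQ?F → skip
[3] flags=0010 → (cmp)
[4] flags=0010 VC?T → r2=0x18
[5] flags=0010 LE?F → skip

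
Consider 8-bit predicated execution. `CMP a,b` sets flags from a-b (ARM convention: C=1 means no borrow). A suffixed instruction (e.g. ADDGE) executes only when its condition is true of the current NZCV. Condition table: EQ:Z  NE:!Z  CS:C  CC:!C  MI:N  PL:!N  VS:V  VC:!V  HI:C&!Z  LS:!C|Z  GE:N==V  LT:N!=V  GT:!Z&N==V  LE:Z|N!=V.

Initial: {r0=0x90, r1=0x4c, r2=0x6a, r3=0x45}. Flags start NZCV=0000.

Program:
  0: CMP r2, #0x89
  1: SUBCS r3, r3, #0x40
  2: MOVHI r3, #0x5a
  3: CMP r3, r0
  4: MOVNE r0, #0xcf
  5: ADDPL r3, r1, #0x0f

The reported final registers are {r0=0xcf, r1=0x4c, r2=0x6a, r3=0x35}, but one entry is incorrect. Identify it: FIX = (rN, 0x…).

[0] flags=1001 → (cmp)
[1] flags=1001 CS?F → skip
[2] flags=1001 HI?F → skip
[3] flags=1001 → (cmp)
[4] flags=1001 NE?T → r0=0xcf
[5] flags=1001 PL?F → skip

FIX = (r3, 0x45)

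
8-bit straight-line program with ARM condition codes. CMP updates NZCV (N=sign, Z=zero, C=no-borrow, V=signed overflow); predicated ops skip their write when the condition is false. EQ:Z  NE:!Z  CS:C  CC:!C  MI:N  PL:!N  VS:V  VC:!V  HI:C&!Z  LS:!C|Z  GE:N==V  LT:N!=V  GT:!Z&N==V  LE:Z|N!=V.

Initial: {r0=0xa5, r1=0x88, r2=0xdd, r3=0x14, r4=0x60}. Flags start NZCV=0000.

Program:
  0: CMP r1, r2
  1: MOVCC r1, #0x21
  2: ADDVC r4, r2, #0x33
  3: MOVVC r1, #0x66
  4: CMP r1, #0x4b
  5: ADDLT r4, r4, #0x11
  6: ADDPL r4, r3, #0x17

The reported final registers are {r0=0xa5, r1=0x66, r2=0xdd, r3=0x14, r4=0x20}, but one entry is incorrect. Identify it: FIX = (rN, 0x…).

[0] flags=1000 → (cmp)
[1] flags=1000 CC?T → r1=0x21
[2] flags=1000 VC?T → r4=0x10
[3] flags=1000 VC?T → r1=0x66
[4] flags=0010 → (cmp)
[5] flags=0010 LT?F → skip
[6] flags=0010 PL?T → r4=0x2b

FIX = (r4, 0x2b)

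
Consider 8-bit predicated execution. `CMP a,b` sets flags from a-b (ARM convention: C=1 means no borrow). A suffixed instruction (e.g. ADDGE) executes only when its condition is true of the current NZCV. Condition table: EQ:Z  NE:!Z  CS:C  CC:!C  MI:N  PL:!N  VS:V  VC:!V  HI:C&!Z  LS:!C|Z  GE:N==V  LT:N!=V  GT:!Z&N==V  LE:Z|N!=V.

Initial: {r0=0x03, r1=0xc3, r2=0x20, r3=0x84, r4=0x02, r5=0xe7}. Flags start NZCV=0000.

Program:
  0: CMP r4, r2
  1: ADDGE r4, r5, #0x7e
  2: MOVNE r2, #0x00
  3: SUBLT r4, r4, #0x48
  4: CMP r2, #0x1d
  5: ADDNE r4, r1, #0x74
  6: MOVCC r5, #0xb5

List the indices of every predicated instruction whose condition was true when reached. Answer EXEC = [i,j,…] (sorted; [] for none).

[0] flags=1000 → (cmp)
[1] flags=1000 GE?F → skip
[2] flags=1000 NE?T → r2=0x00
[3] flags=1000 LT?T → r4=0xba
[4] flags=1000 → (cmp)
[5] flags=1000 NE?T → r4=0x37
[6] flags=1000 CC?T → r5=0xb5

EXEC = [2,3,5,6]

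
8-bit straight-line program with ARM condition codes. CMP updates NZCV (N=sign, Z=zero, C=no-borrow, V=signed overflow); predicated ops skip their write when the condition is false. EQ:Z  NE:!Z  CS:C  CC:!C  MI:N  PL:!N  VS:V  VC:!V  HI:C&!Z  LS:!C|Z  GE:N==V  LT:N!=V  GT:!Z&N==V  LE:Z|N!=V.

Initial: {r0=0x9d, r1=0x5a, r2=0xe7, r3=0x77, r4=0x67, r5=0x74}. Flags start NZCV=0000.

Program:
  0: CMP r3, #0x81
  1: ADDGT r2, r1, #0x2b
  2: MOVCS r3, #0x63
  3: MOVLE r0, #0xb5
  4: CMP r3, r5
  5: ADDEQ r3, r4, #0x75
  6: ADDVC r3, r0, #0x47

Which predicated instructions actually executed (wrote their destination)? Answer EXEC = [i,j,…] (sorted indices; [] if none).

[0] flags=1001 → (cmp)
[1] flags=1001 GT?T → r2=0x85
[2] flags=1001 CS?F → skip
[3] flags=1001 LE?F → skip
[4] flags=0010 → (cmp)
[5] flags=0010 EQ?F → skip
[6] flags=0010 VC?T → r3=0xe4

EXEC = [1,6]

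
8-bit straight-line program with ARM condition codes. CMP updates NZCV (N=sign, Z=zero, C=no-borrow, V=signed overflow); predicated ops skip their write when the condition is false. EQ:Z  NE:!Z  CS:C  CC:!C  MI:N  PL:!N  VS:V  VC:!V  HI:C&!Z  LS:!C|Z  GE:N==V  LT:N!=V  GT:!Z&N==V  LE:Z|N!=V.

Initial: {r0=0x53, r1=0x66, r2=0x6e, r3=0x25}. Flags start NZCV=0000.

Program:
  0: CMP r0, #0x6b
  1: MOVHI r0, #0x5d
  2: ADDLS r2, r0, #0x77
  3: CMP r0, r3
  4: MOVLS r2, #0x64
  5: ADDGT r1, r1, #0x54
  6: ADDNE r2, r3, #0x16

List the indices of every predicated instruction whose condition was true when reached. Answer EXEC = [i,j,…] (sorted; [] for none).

EXEC = [2,5,6]

0: ✓ CMP  NZCV=1000
1: · MOVHI
2: ✓ ADDLS  r2←0xca
3: ✓ CMP  NZCV=0010
4: · MOVLS
5: ✓ ADDGT  r1←0xba
6: ✓ ADDNE  r2←0x3b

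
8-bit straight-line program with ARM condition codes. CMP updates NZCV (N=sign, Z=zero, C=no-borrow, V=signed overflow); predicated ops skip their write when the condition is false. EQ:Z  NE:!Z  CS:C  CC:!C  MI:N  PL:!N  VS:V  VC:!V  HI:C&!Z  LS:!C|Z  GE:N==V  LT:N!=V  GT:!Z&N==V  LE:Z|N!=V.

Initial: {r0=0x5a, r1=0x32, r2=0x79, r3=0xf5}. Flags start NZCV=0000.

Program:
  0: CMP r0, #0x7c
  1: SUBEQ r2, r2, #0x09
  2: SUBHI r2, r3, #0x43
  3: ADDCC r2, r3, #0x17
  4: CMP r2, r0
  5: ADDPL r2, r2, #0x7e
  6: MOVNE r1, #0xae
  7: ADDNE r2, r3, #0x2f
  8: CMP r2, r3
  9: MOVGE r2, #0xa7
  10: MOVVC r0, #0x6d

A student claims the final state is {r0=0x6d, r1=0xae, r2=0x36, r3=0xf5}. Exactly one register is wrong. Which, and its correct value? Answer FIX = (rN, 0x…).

FIX = (r2, 0xa7)

0: ✓ CMP  NZCV=1000
1: · SUBEQ
2: · SUBHI
3: ✓ ADDCC  r2←0x0c
4: ✓ CMP  NZCV=1000
5: · ADDPL
6: ✓ MOVNE  r1←0xae
7: ✓ ADDNE  r2←0x24
8: ✓ CMP  NZCV=0000
9: ✓ MOVGE  r2←0xa7
10: ✓ MOVVC  r0←0x6d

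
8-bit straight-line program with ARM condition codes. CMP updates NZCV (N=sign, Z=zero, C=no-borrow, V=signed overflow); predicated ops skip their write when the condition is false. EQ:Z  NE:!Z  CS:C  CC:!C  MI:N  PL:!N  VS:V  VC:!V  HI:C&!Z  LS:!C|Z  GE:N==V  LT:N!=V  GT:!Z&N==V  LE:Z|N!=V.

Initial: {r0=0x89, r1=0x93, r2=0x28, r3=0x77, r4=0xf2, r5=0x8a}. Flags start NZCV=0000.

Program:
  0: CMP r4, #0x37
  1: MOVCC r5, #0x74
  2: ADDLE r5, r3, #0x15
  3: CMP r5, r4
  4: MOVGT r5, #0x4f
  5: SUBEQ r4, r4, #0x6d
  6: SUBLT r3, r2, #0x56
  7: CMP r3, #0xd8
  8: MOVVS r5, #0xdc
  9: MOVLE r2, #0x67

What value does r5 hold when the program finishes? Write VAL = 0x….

[0] flags=1010 → (cmp)
[1] flags=1010 CC?F → skip
[2] flags=1010 LE?T → r5=0x8c
[3] flags=1000 → (cmp)
[4] flags=1000 GT?F → skip
[5] flags=1000 EQ?F → skip
[6] flags=1000 LT?T → r3=0xd2
[7] flags=1000 → (cmp)
[8] flags=1000 VS?F → skip
[9] flags=1000 LE?T → r2=0x67

VAL = 0x8c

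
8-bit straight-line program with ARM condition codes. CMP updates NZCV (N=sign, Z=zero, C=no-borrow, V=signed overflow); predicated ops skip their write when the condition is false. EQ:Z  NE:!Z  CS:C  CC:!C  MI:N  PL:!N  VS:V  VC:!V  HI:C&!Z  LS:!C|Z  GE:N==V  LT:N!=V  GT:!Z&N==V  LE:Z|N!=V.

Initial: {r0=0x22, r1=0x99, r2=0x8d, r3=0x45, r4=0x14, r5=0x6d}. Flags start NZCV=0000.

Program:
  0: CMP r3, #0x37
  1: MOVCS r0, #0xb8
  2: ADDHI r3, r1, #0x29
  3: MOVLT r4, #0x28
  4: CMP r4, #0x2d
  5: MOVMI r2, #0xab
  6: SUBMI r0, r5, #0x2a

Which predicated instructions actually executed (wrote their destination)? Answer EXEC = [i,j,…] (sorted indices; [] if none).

[0] flags=0010 → (cmp)
[1] flags=0010 CS?T → r0=0xb8
[2] flags=0010 HI?T → r3=0xc2
[3] flags=0010 LT?F → skip
[4] flags=1000 → (cmp)
[5] flags=1000 MI?T → r2=0xab
[6] flags=1000 MI?T → r0=0x43

EXEC = [1,2,5,6]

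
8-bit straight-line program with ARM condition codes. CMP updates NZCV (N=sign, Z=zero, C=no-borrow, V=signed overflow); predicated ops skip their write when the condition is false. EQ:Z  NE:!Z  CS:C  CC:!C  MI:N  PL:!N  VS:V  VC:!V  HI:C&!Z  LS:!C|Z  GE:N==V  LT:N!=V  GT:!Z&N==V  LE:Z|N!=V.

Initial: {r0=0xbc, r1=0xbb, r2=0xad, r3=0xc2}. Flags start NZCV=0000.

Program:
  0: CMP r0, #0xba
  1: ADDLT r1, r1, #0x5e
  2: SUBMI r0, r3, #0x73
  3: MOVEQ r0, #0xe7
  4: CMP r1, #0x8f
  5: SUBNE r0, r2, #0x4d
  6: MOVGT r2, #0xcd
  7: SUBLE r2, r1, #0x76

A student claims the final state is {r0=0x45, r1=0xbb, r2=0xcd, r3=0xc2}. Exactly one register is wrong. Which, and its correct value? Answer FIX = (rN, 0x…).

0: ✓ CMP  NZCV=0010
1: · ADDLT
2: · SUBMI
3: · MOVEQ
4: ✓ CMP  NZCV=0010
5: ✓ SUBNE  r0←0x60
6: ✓ MOVGT  r2←0xcd
7: · SUBLE

FIX = (r0, 0x60)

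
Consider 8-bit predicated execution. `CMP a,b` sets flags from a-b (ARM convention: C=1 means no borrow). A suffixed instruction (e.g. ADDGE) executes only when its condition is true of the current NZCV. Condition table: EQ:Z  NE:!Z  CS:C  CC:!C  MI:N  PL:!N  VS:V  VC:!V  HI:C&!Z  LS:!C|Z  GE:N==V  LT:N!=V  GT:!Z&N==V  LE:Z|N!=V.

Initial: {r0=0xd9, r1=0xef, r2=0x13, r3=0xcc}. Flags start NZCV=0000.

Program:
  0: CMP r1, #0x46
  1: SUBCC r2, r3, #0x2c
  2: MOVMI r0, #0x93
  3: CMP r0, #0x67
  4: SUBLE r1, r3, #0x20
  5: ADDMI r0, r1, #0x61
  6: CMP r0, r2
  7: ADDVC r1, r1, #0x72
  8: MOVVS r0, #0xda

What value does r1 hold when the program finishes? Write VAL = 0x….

0: ✓ CMP  NZCV=1010
1: · SUBCC
2: ✓ MOVMI  r0←0x93
3: ✓ CMP  NZCV=0011
4: ✓ SUBLE  r1←0xac
5: · ADDMI
6: ✓ CMP  NZCV=1010
7: ✓ ADDVC  r1←0x1e
8: · MOVVS

VAL = 0x1e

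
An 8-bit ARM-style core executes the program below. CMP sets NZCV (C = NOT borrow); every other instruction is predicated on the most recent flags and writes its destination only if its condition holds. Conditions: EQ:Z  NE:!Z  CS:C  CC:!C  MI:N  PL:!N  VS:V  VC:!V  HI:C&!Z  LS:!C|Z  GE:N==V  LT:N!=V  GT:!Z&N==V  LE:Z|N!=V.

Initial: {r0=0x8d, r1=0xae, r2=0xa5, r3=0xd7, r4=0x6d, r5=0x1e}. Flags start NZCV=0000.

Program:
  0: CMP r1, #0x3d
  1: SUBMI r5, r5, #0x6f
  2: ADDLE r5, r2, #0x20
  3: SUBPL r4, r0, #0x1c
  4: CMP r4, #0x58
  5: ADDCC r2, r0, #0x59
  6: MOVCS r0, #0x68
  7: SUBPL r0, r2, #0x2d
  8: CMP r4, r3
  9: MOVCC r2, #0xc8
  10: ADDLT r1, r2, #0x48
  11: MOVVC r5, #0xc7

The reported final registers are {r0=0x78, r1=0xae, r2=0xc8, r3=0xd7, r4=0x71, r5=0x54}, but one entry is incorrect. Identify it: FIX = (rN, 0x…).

[0] flags=0011 → (cmp)
[1] flags=0011 MI?F → skip
[2] flags=0011 LE?T → r5=0xc5
[3] flags=0011 PL?T → r4=0x71
[4] flags=0010 → (cmp)
[5] flags=0010 CC?F → skip
[6] flags=0010 CS?T → r0=0x68
[7] flags=0010 PL?T → r0=0x78
[8] flags=1001 → (cmp)
[9] flags=1001 CC?T → r2=0xc8
[10] flags=1001 LT?F → skip
[11] flags=1001 VC?F → skip

FIX = (r5, 0xc5)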